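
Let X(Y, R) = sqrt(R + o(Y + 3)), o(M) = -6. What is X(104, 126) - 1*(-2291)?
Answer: 2291 + 2*sqrt(30) ≈ 2302.0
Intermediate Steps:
X(Y, R) = sqrt(-6 + R) (X(Y, R) = sqrt(R - 6) = sqrt(-6 + R))
X(104, 126) - 1*(-2291) = sqrt(-6 + 126) - 1*(-2291) = sqrt(120) + 2291 = 2*sqrt(30) + 2291 = 2291 + 2*sqrt(30)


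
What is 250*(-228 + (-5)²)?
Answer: -50750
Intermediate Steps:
250*(-228 + (-5)²) = 250*(-228 + 25) = 250*(-203) = -50750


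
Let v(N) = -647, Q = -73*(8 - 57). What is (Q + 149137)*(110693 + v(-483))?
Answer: 16805564844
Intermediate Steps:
Q = 3577 (Q = -73*(-49) = 3577)
(Q + 149137)*(110693 + v(-483)) = (3577 + 149137)*(110693 - 647) = 152714*110046 = 16805564844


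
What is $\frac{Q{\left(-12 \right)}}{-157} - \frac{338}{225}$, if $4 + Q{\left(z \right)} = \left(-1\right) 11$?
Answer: $- \frac{49691}{35325} \approx -1.4067$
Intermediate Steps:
$Q{\left(z \right)} = -15$ ($Q{\left(z \right)} = -4 - 11 = -15$)
$\frac{Q{\left(-12 \right)}}{-157} - \frac{338}{225} = - \frac{15}{-157} - \frac{338}{225} = \left(-15\right) \left(- \frac{1}{157}\right) - \frac{338}{225} = \frac{15}{157} - \frac{338}{225} = - \frac{49691}{35325}$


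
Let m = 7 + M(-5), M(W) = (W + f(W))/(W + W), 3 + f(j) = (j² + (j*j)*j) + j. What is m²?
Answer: 33489/100 ≈ 334.89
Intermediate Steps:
f(j) = -3 + j + j² + j³ (f(j) = -3 + ((j² + (j*j)*j) + j) = -3 + ((j² + j²*j) + j) = -3 + ((j² + j³) + j) = -3 + (j + j² + j³) = -3 + j + j² + j³)
M(W) = (-3 + W² + W³ + 2*W)/(2*W) (M(W) = (W + (-3 + W + W² + W³))/(W + W) = (-3 + W² + W³ + 2*W)/((2*W)) = (-3 + W² + W³ + 2*W)*(1/(2*W)) = (-3 + W² + W³ + 2*W)/(2*W))
m = 183/10 (m = 7 + (½)*(-3 + (-5)² + (-5)³ + 2*(-5))/(-5) = 7 + (½)*(-⅕)*(-3 + 25 - 125 - 10) = 7 + (½)*(-⅕)*(-113) = 7 + 113/10 = 183/10 ≈ 18.300)
m² = (183/10)² = 33489/100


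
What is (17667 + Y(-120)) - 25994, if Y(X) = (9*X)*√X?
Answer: -8327 - 2160*I*√30 ≈ -8327.0 - 11831.0*I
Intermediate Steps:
Y(X) = 9*X^(3/2)
(17667 + Y(-120)) - 25994 = (17667 + 9*(-120)^(3/2)) - 25994 = (17667 + 9*(-240*I*√30)) - 25994 = (17667 - 2160*I*√30) - 25994 = -8327 - 2160*I*√30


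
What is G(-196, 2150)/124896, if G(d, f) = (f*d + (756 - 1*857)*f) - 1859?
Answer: -640409/124896 ≈ -5.1275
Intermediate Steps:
G(d, f) = -1859 - 101*f + d*f (G(d, f) = (d*f + (756 - 857)*f) - 1859 = (d*f - 101*f) - 1859 = (-101*f + d*f) - 1859 = -1859 - 101*f + d*f)
G(-196, 2150)/124896 = (-1859 - 101*2150 - 196*2150)/124896 = (-1859 - 217150 - 421400)*(1/124896) = -640409*1/124896 = -640409/124896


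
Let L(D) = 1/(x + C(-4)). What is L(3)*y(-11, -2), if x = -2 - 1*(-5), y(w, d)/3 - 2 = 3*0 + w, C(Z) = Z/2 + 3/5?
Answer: -135/8 ≈ -16.875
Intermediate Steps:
C(Z) = ⅗ + Z/2 (C(Z) = Z*(½) + 3*(⅕) = Z/2 + ⅗ = ⅗ + Z/2)
y(w, d) = 6 + 3*w (y(w, d) = 6 + 3*(3*0 + w) = 6 + 3*(0 + w) = 6 + 3*w)
x = 3 (x = -2 + 5 = 3)
L(D) = 5/8 (L(D) = 1/(3 + (⅗ + (½)*(-4))) = 1/(3 + (⅗ - 2)) = 1/(3 - 7/5) = 1/(8/5) = 5/8)
L(3)*y(-11, -2) = 5*(6 + 3*(-11))/8 = 5*(6 - 33)/8 = (5/8)*(-27) = -135/8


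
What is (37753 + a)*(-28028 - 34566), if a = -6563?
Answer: -1952306860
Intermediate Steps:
(37753 + a)*(-28028 - 34566) = (37753 - 6563)*(-28028 - 34566) = 31190*(-62594) = -1952306860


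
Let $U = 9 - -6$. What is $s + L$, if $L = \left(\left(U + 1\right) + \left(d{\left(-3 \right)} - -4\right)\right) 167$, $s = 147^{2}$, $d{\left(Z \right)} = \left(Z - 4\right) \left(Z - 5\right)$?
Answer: $34301$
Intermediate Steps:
$U = 15$ ($U = 9 + 6 = 15$)
$d{\left(Z \right)} = \left(-5 + Z\right) \left(-4 + Z\right)$ ($d{\left(Z \right)} = \left(-4 + Z\right) \left(-5 + Z\right) = \left(-5 + Z\right) \left(-4 + Z\right)$)
$s = 21609$
$L = 12692$ ($L = \left(\left(15 + 1\right) + \left(\left(20 + \left(-3\right)^{2} - -27\right) - -4\right)\right) 167 = \left(16 + \left(\left(20 + 9 + 27\right) + 4\right)\right) 167 = \left(16 + \left(56 + 4\right)\right) 167 = \left(16 + 60\right) 167 = 76 \cdot 167 = 12692$)
$s + L = 21609 + 12692 = 34301$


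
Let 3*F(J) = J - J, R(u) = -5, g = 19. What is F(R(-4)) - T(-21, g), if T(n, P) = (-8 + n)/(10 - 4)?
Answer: 29/6 ≈ 4.8333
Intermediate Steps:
T(n, P) = -4/3 + n/6 (T(n, P) = (-8 + n)/6 = (-8 + n)*(⅙) = -4/3 + n/6)
F(J) = 0 (F(J) = (J - J)/3 = (⅓)*0 = 0)
F(R(-4)) - T(-21, g) = 0 - (-4/3 + (⅙)*(-21)) = 0 - (-4/3 - 7/2) = 0 - 1*(-29/6) = 0 + 29/6 = 29/6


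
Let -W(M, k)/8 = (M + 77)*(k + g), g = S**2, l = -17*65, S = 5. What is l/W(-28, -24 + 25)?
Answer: 85/784 ≈ 0.10842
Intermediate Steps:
l = -1105
g = 25 (g = 5**2 = 25)
W(M, k) = -8*(25 + k)*(77 + M) (W(M, k) = -8*(M + 77)*(k + 25) = -8*(77 + M)*(25 + k) = -8*(25 + k)*(77 + M))
l/W(-28, -24 + 25) = -1105/(-15400 - 616*(-24 + 25) - 200*(-28) - 8*(-28)*(-24 + 25)) = -1105/(-15400 - 616*1 + 5600 - 8*(-28)*1) = -1105/(-15400 - 616 + 5600 + 224) = -1105/(-10192) = -1105*(-1/10192) = 85/784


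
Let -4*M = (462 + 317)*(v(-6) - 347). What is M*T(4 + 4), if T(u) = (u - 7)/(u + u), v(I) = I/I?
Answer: 134767/32 ≈ 4211.5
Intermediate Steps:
v(I) = 1
M = 134767/2 (M = -(462 + 317)*(1 - 347)/4 = -779*(-346)/4 = -1/4*(-269534) = 134767/2 ≈ 67384.)
T(u) = (-7 + u)/(2*u) (T(u) = (-7 + u)/((2*u)) = (-7 + u)*(1/(2*u)) = (-7 + u)/(2*u))
M*T(4 + 4) = 134767*((-7 + (4 + 4))/(2*(4 + 4)))/2 = 134767*((1/2)*(-7 + 8)/8)/2 = 134767*((1/2)*(1/8)*1)/2 = (134767/2)*(1/16) = 134767/32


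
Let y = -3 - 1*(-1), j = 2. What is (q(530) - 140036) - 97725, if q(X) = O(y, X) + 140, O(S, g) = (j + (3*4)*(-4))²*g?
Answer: 883859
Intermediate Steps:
y = -2 (y = -3 + 1 = -2)
O(S, g) = 2116*g (O(S, g) = (2 + (3*4)*(-4))²*g = (2 + 12*(-4))²*g = (2 - 48)²*g = (-46)²*g = 2116*g)
q(X) = 140 + 2116*X (q(X) = 2116*X + 140 = 140 + 2116*X)
(q(530) - 140036) - 97725 = ((140 + 2116*530) - 140036) - 97725 = ((140 + 1121480) - 140036) - 97725 = (1121620 - 140036) - 97725 = 981584 - 97725 = 883859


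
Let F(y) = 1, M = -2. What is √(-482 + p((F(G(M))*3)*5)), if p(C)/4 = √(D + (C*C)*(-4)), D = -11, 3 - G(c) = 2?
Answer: √(-482 + 4*I*√911) ≈ 2.7286 + 22.123*I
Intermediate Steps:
G(c) = 1 (G(c) = 3 - 1*2 = 3 - 2 = 1)
p(C) = 4*√(-11 - 4*C²) (p(C) = 4*√(-11 + (C*C)*(-4)) = 4*√(-11 + C²*(-4)) = 4*√(-11 - 4*C²))
√(-482 + p((F(G(M))*3)*5)) = √(-482 + 4*√(-11 - 4*((1*3)*5)²)) = √(-482 + 4*√(-11 - 4*(3*5)²)) = √(-482 + 4*√(-11 - 4*15²)) = √(-482 + 4*√(-11 - 4*225)) = √(-482 + 4*√(-11 - 900)) = √(-482 + 4*√(-911)) = √(-482 + 4*(I*√911)) = √(-482 + 4*I*√911)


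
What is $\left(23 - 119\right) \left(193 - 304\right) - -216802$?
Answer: $227458$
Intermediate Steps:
$\left(23 - 119\right) \left(193 - 304\right) - -216802 = \left(-96\right) \left(-111\right) + 216802 = 10656 + 216802 = 227458$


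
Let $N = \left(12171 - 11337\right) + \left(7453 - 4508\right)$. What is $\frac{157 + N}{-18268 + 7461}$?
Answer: $- \frac{3936}{10807} \approx -0.36421$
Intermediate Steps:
$N = 3779$ ($N = 834 + 2945 = 3779$)
$\frac{157 + N}{-18268 + 7461} = \frac{157 + 3779}{-18268 + 7461} = \frac{3936}{-10807} = 3936 \left(- \frac{1}{10807}\right) = - \frac{3936}{10807}$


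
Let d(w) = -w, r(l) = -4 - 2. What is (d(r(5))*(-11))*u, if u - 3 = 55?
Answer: -3828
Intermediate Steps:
u = 58 (u = 3 + 55 = 58)
r(l) = -6
(d(r(5))*(-11))*u = (-1*(-6)*(-11))*58 = (6*(-11))*58 = -66*58 = -3828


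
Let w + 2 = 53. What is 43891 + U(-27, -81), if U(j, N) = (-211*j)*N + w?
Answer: -417515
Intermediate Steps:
w = 51 (w = -2 + 53 = 51)
U(j, N) = 51 - 211*N*j (U(j, N) = (-211*j)*N + 51 = -211*N*j + 51 = 51 - 211*N*j)
43891 + U(-27, -81) = 43891 + (51 - 211*(-81)*(-27)) = 43891 + (51 - 461457) = 43891 - 461406 = -417515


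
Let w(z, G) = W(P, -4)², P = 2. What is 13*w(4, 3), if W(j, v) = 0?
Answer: 0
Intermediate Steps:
w(z, G) = 0 (w(z, G) = 0² = 0)
13*w(4, 3) = 13*0 = 0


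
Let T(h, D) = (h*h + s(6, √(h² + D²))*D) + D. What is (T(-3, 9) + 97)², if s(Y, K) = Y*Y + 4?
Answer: 225625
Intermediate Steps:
s(Y, K) = 4 + Y² (s(Y, K) = Y² + 4 = 4 + Y²)
T(h, D) = h² + 41*D (T(h, D) = (h*h + (4 + 6²)*D) + D = (h² + (4 + 36)*D) + D = (h² + 40*D) + D = h² + 41*D)
(T(-3, 9) + 97)² = (((-3)² + 41*9) + 97)² = ((9 + 369) + 97)² = (378 + 97)² = 475² = 225625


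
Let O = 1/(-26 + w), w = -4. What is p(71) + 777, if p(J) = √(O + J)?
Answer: 777 + √63870/30 ≈ 785.42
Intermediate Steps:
O = -1/30 (O = 1/(-26 - 4) = 1/(-30) = -1/30 ≈ -0.033333)
p(J) = √(-1/30 + J)
p(71) + 777 = √(-30 + 900*71)/30 + 777 = √(-30 + 63900)/30 + 777 = √63870/30 + 777 = 777 + √63870/30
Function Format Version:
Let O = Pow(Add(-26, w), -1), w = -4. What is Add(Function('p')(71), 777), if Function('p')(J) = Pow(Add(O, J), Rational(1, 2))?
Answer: Add(777, Mul(Rational(1, 30), Pow(63870, Rational(1, 2)))) ≈ 785.42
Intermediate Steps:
O = Rational(-1, 30) (O = Pow(Add(-26, -4), -1) = Pow(-30, -1) = Rational(-1, 30) ≈ -0.033333)
Function('p')(J) = Pow(Add(Rational(-1, 30), J), Rational(1, 2))
Add(Function('p')(71), 777) = Add(Mul(Rational(1, 30), Pow(Add(-30, Mul(900, 71)), Rational(1, 2))), 777) = Add(Mul(Rational(1, 30), Pow(Add(-30, 63900), Rational(1, 2))), 777) = Add(Mul(Rational(1, 30), Pow(63870, Rational(1, 2))), 777) = Add(777, Mul(Rational(1, 30), Pow(63870, Rational(1, 2))))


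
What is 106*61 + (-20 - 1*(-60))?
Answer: 6506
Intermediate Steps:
106*61 + (-20 - 1*(-60)) = 6466 + (-20 + 60) = 6466 + 40 = 6506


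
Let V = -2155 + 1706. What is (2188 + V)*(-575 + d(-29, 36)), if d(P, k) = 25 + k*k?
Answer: 1297294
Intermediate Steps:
d(P, k) = 25 + k²
V = -449
(2188 + V)*(-575 + d(-29, 36)) = (2188 - 449)*(-575 + (25 + 36²)) = 1739*(-575 + (25 + 1296)) = 1739*(-575 + 1321) = 1739*746 = 1297294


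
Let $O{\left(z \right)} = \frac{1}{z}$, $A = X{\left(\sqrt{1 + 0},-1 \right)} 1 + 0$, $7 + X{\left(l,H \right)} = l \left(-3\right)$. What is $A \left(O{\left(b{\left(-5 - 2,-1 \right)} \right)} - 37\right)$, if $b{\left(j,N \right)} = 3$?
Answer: $\frac{1100}{3} \approx 366.67$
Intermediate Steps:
$X{\left(l,H \right)} = -7 - 3 l$ ($X{\left(l,H \right)} = -7 + l \left(-3\right) = -7 - 3 l$)
$A = -10$ ($A = \left(-7 - 3 \sqrt{1 + 0}\right) 1 + 0 = \left(-7 - 3 \sqrt{1}\right) 1 + 0 = \left(-7 - 3\right) 1 + 0 = \left(-10\right) 1 + 0 = -10 + 0 = -10$)
$A \left(O{\left(b{\left(-5 - 2,-1 \right)} \right)} - 37\right) = - 10 \left(\frac{1}{3} - 37\right) = \left(-10\right) \left(- \frac{110}{3}\right) = \frac{1100}{3}$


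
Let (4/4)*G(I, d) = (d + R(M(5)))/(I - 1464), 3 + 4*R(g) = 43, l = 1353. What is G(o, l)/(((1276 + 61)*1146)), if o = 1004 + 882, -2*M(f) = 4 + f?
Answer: 1363/646589244 ≈ 2.1080e-6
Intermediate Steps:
M(f) = -2 - f/2 (M(f) = -(4 + f)/2 = -2 - f/2)
o = 1886
R(g) = 10 (R(g) = -¾ + (¼)*43 = -¾ + 43/4 = 10)
G(I, d) = (10 + d)/(-1464 + I) (G(I, d) = (d + 10)/(I - 1464) = (10 + d)/(-1464 + I))
G(o, l)/(((1276 + 61)*1146)) = ((10 + 1353)/(-1464 + 1886))/(((1276 + 61)*1146)) = (1363/422)/((1337*1146)) = ((1/422)*1363)/1532202 = (1363/422)*(1/1532202) = 1363/646589244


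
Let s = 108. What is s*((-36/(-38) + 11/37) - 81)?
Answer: -6055344/703 ≈ -8613.6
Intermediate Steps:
s*((-36/(-38) + 11/37) - 81) = 108*((-36/(-38) + 11/37) - 81) = 108*((-36*(-1/38) + 11*(1/37)) - 81) = 108*((18/19 + 11/37) - 81) = 108*(875/703 - 81) = 108*(-56068/703) = -6055344/703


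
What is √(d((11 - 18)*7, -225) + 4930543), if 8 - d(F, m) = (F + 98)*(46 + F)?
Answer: √4930698 ≈ 2220.5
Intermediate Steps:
d(F, m) = 8 - (46 + F)*(98 + F) (d(F, m) = 8 - (F + 98)*(46 + F) = 8 - (98 + F)*(46 + F) = 8 - (46 + F)*(98 + F))
√(d((11 - 18)*7, -225) + 4930543) = √((-4500 - ((11 - 18)*7)² - 144*(11 - 18)*7) + 4930543) = √((-4500 - (-7*7)² - (-1008)*7) + 4930543) = √((-4500 - 1*(-49)² - 144*(-49)) + 4930543) = √((-4500 - 1*2401 + 7056) + 4930543) = √((-4500 - 2401 + 7056) + 4930543) = √(155 + 4930543) = √4930698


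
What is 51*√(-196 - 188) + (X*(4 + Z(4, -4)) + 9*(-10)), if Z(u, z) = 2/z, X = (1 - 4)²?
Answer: -117/2 + 408*I*√6 ≈ -58.5 + 999.39*I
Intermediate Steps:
X = 9 (X = (-3)² = 9)
51*√(-196 - 188) + (X*(4 + Z(4, -4)) + 9*(-10)) = 51*√(-196 - 188) + (9*(4 + 2/(-4)) + 9*(-10)) = 51*√(-384) + (9*(4 + 2*(-¼)) - 90) = 51*(8*I*√6) + (9*(4 - ½) - 90) = 408*I*√6 + (9*(7/2) - 90) = 408*I*√6 + (63/2 - 90) = 408*I*√6 - 117/2 = -117/2 + 408*I*√6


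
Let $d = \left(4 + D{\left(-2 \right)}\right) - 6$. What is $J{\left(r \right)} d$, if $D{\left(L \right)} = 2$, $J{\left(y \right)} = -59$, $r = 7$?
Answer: $0$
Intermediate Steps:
$d = 0$ ($d = \left(4 + 2\right) - 6 = 6 - 6 = 0$)
$J{\left(r \right)} d = \left(-59\right) 0 = 0$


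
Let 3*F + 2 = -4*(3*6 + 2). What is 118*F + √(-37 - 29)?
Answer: -9676/3 + I*√66 ≈ -3225.3 + 8.124*I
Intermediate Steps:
F = -82/3 (F = -⅔ + (-4*(3*6 + 2))/3 = -⅔ + (-4*(18 + 2))/3 = -⅔ + (-4*20)/3 = -⅔ + (⅓)*(-80) = -⅔ - 80/3 = -82/3 ≈ -27.333)
118*F + √(-37 - 29) = 118*(-82/3) + √(-37 - 29) = -9676/3 + √(-66) = -9676/3 + I*√66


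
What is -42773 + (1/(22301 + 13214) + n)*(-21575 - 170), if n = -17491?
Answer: 2701263948917/7103 ≈ 3.8030e+8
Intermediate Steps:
-42773 + (1/(22301 + 13214) + n)*(-21575 - 170) = -42773 + (1/(22301 + 13214) - 17491)*(-21575 - 170) = -42773 + (1/35515 - 17491)*(-21745) = -42773 - 621192864/35515*(-21745) = -42773 + 2701567765536/7103 = 2701263948917/7103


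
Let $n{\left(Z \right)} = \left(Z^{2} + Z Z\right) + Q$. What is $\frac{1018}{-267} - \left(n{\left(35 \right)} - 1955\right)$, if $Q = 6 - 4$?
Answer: $- \frac{133717}{267} \approx -500.81$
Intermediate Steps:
$Q = 2$ ($Q = 6 - 4 = 2$)
$n{\left(Z \right)} = 2 + 2 Z^{2}$ ($n{\left(Z \right)} = \left(Z^{2} + Z Z\right) + 2 = \left(Z^{2} + Z^{2}\right) + 2 = 2 Z^{2} + 2 = 2 + 2 Z^{2}$)
$\frac{1018}{-267} - \left(n{\left(35 \right)} - 1955\right) = \frac{1018}{-267} - \left(\left(2 + 2 \cdot 35^{2}\right) - 1955\right) = 1018 \left(- \frac{1}{267}\right) - \left(\left(2 + 2 \cdot 1225\right) - 1955\right) = - \frac{1018}{267} - \left(\left(2 + 2450\right) - 1955\right) = - \frac{1018}{267} - \left(2452 - 1955\right) = - \frac{1018}{267} - 497 = - \frac{133717}{267}$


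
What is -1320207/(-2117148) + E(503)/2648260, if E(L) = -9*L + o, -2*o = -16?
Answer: 145278499917/233614931770 ≈ 0.62187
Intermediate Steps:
o = 8 (o = -½*(-16) = 8)
E(L) = 8 - 9*L (E(L) = -9*L + 8 = 8 - 9*L)
-1320207/(-2117148) + E(503)/2648260 = -1320207/(-2117148) + (8 - 9*503)/2648260 = -1320207*(-1/2117148) + (8 - 4527)*(1/2648260) = 440069/705716 - 4519*1/2648260 = 440069/705716 - 4519/2648260 = 145278499917/233614931770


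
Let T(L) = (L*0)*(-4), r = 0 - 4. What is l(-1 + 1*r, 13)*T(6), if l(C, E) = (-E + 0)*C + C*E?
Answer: 0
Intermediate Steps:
r = -4
l(C, E) = 0 (l(C, E) = (-E)*C + C*E = -C*E + C*E = 0)
T(L) = 0 (T(L) = 0*(-4) = 0)
l(-1 + 1*r, 13)*T(6) = 0*0 = 0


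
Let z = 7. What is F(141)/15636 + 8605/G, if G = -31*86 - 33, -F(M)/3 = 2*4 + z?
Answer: -44889745/14067188 ≈ -3.1911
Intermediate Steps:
F(M) = -45 (F(M) = -3*(2*4 + 7) = -3*(8 + 7) = -3*15 = -45)
G = -2699 (G = -2666 - 33 = -2699)
F(141)/15636 + 8605/G = -45/15636 + 8605/(-2699) = -45*1/15636 + 8605*(-1/2699) = -15/5212 - 8605/2699 = -44889745/14067188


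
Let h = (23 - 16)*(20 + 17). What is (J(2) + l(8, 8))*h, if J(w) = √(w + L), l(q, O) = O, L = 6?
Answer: 2072 + 518*√2 ≈ 2804.6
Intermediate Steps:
J(w) = √(6 + w) (J(w) = √(w + 6) = √(6 + w))
h = 259 (h = 7*37 = 259)
(J(2) + l(8, 8))*h = (√(6 + 2) + 8)*259 = (√8 + 8)*259 = (2*√2 + 8)*259 = (8 + 2*√2)*259 = 2072 + 518*√2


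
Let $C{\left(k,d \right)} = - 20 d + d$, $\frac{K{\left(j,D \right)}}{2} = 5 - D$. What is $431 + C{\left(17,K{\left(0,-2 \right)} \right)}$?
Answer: $165$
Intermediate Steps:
$K{\left(j,D \right)} = 10 - 2 D$ ($K{\left(j,D \right)} = 2 \left(5 - D\right) = 10 - 2 D$)
$C{\left(k,d \right)} = - 19 d$
$431 + C{\left(17,K{\left(0,-2 \right)} \right)} = 431 - 19 \left(10 - -4\right) = 431 - 19 \left(10 + 4\right) = 431 - 266 = 165$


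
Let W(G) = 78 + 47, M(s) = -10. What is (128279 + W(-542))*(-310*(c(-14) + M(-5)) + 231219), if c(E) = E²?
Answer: 22285669836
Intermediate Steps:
W(G) = 125
(128279 + W(-542))*(-310*(c(-14) + M(-5)) + 231219) = (128279 + 125)*(-310*((-14)² - 10) + 231219) = 128404*(-310*(196 - 10) + 231219) = 128404*(-310*186 + 231219) = 128404*(-57660 + 231219) = 128404*173559 = 22285669836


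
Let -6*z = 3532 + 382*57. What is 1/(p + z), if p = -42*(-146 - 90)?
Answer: 3/17083 ≈ 0.00017561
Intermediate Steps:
p = 9912 (p = -42*(-236) = 9912)
z = -12653/3 (z = -(3532 + 382*57)/6 = -(3532 + 21774)/6 = -1/6*25306 = -12653/3 ≈ -4217.7)
1/(p + z) = 1/(9912 - 12653/3) = 1/(17083/3) = 3/17083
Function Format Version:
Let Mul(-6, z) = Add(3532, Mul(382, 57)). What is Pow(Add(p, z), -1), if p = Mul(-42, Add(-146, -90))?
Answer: Rational(3, 17083) ≈ 0.00017561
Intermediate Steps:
p = 9912 (p = Mul(-42, -236) = 9912)
z = Rational(-12653, 3) (z = Mul(Rational(-1, 6), Add(3532, Mul(382, 57))) = Mul(Rational(-1, 6), Add(3532, 21774)) = Mul(Rational(-1, 6), 25306) = Rational(-12653, 3) ≈ -4217.7)
Pow(Add(p, z), -1) = Pow(Add(9912, Rational(-12653, 3)), -1) = Pow(Rational(17083, 3), -1) = Rational(3, 17083)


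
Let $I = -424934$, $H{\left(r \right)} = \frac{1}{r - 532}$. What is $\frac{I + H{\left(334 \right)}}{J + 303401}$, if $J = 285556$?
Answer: $- \frac{84136933}{116613486} \approx -0.7215$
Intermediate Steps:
$H{\left(r \right)} = \frac{1}{-532 + r}$
$\frac{I + H{\left(334 \right)}}{J + 303401} = \frac{-424934 + \frac{1}{-532 + 334}}{285556 + 303401} = \frac{-424934 + \frac{1}{-198}}{588957} = \left(-424934 - \frac{1}{198}\right) \frac{1}{588957} = \left(- \frac{84136933}{198}\right) \frac{1}{588957} = - \frac{84136933}{116613486}$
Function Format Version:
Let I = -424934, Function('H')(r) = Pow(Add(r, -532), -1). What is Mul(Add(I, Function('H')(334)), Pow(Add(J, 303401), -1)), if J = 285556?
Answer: Rational(-84136933, 116613486) ≈ -0.72150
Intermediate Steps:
Function('H')(r) = Pow(Add(-532, r), -1)
Mul(Add(I, Function('H')(334)), Pow(Add(J, 303401), -1)) = Mul(Add(-424934, Pow(Add(-532, 334), -1)), Pow(Add(285556, 303401), -1)) = Mul(Add(-424934, Pow(-198, -1)), Pow(588957, -1)) = Mul(Add(-424934, Rational(-1, 198)), Rational(1, 588957)) = Mul(Rational(-84136933, 198), Rational(1, 588957)) = Rational(-84136933, 116613486)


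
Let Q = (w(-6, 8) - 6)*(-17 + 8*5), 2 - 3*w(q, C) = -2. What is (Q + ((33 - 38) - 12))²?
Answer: 139129/9 ≈ 15459.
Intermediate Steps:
w(q, C) = 4/3 (w(q, C) = ⅔ - ⅓*(-2) = ⅔ + ⅔ = 4/3)
Q = -322/3 (Q = (4/3 - 6)*(-17 + 8*5) = -14*(-17 + 40)/3 = -14/3*23 = -322/3 ≈ -107.33)
(Q + ((33 - 38) - 12))² = (-322/3 + ((33 - 38) - 12))² = (-322/3 + (-5 - 12))² = (-322/3 - 17)² = (-373/3)² = 139129/9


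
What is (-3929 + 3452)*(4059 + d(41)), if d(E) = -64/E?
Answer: -79351335/41 ≈ -1.9354e+6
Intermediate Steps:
(-3929 + 3452)*(4059 + d(41)) = (-3929 + 3452)*(4059 - 64/41) = -477*(4059 - 64*1/41) = -477*(4059 - 64/41) = -477*166355/41 = -79351335/41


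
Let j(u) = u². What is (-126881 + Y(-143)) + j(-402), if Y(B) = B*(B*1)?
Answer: 55172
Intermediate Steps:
Y(B) = B² (Y(B) = B*B = B²)
(-126881 + Y(-143)) + j(-402) = (-126881 + (-143)²) + (-402)² = (-126881 + 20449) + 161604 = -106432 + 161604 = 55172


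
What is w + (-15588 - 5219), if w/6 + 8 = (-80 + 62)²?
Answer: -18911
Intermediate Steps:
w = 1896 (w = -48 + 6*(-80 + 62)² = -48 + 6*(-18)² = -48 + 6*324 = -48 + 1944 = 1896)
w + (-15588 - 5219) = 1896 + (-15588 - 5219) = 1896 - 20807 = -18911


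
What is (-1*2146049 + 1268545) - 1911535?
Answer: -2789039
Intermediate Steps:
(-1*2146049 + 1268545) - 1911535 = (-2146049 + 1268545) - 1911535 = -877504 - 1911535 = -2789039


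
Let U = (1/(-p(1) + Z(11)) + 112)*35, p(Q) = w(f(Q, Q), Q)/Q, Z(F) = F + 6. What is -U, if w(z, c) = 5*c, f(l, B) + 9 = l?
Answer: -47075/12 ≈ -3922.9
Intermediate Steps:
f(l, B) = -9 + l
Z(F) = 6 + F
p(Q) = 5 (p(Q) = (5*Q)/Q = 5)
U = 47075/12 (U = (1/(-1*5 + (6 + 11)) + 112)*35 = (1/(-5 + 17) + 112)*35 = (1/12 + 112)*35 = (1345/12)*35 = 47075/12 ≈ 3922.9)
-U = -1*47075/12 = -47075/12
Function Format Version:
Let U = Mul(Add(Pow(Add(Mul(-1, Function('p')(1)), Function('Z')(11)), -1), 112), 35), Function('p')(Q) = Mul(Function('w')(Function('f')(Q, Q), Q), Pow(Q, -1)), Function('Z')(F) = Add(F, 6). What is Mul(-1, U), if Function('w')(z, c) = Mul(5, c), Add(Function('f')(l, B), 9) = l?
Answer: Rational(-47075, 12) ≈ -3922.9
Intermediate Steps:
Function('f')(l, B) = Add(-9, l)
Function('Z')(F) = Add(6, F)
Function('p')(Q) = 5 (Function('p')(Q) = Mul(Mul(5, Q), Pow(Q, -1)) = 5)
U = Rational(47075, 12) (U = Mul(Add(Pow(Add(Mul(-1, 5), Add(6, 11)), -1), 112), 35) = Mul(Add(Pow(Add(-5, 17), -1), 112), 35) = Mul(Add(Pow(12, -1), 112), 35) = Mul(Add(Rational(1, 12), 112), 35) = Mul(Rational(1345, 12), 35) = Rational(47075, 12) ≈ 3922.9)
Mul(-1, U) = Mul(-1, Rational(47075, 12)) = Rational(-47075, 12)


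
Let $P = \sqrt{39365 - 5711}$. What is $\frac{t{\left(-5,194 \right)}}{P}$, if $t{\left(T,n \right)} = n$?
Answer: $\frac{97 \sqrt{33654}}{16827} \approx 1.0575$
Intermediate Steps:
$P = \sqrt{33654} \approx 183.45$
$\frac{t{\left(-5,194 \right)}}{P} = \frac{194}{\sqrt{33654}} = 194 \frac{\sqrt{33654}}{33654} = \frac{97 \sqrt{33654}}{16827}$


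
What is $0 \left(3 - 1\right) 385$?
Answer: $0$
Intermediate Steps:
$0 \left(3 - 1\right) 385 = 0 \cdot 2 \cdot 385 = 0 \cdot 385 = 0$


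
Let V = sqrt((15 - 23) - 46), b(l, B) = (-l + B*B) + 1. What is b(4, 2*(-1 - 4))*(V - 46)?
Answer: -4462 + 291*I*sqrt(6) ≈ -4462.0 + 712.8*I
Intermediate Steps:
b(l, B) = 1 + B**2 - l (b(l, B) = (-l + B**2) + 1 = (B**2 - l) + 1 = 1 + B**2 - l)
V = 3*I*sqrt(6) (V = sqrt(-8 - 46) = sqrt(-54) = 3*I*sqrt(6) ≈ 7.3485*I)
b(4, 2*(-1 - 4))*(V - 46) = (1 + (2*(-1 - 4))**2 - 1*4)*(3*I*sqrt(6) - 46) = (1 + (2*(-5))**2 - 4)*(-46 + 3*I*sqrt(6)) = (1 + (-10)**2 - 4)*(-46 + 3*I*sqrt(6)) = (1 + 100 - 4)*(-46 + 3*I*sqrt(6)) = 97*(-46 + 3*I*sqrt(6)) = -4462 + 291*I*sqrt(6)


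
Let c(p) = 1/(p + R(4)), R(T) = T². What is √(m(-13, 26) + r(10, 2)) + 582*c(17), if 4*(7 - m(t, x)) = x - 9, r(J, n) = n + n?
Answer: 194/11 + 3*√3/2 ≈ 20.234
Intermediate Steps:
r(J, n) = 2*n
m(t, x) = 37/4 - x/4 (m(t, x) = 7 - (x - 9)/4 = 7 - (-9 + x)/4 = 7 + (9/4 - x/4) = 37/4 - x/4)
c(p) = 1/(16 + p) (c(p) = 1/(p + 4²) = 1/(p + 16) = 1/(16 + p))
√(m(-13, 26) + r(10, 2)) + 582*c(17) = √((37/4 - ¼*26) + 2*2) + 582/(16 + 17) = √((37/4 - 13/2) + 4) + 582/33 = √(11/4 + 4) + 582*(1/33) = √(27/4) + 194/11 = 3*√3/2 + 194/11 = 194/11 + 3*√3/2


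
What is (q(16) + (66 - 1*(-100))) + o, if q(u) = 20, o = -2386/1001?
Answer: 183800/1001 ≈ 183.62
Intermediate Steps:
o = -2386/1001 (o = -2386*1/1001 = -2386/1001 ≈ -2.3836)
(q(16) + (66 - 1*(-100))) + o = (20 + (66 - 1*(-100))) - 2386/1001 = (20 + (66 + 100)) - 2386/1001 = (20 + 166) - 2386/1001 = 186 - 2386/1001 = 183800/1001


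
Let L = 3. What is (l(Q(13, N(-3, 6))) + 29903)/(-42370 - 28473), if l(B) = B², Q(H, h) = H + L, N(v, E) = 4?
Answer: -30159/70843 ≈ -0.42572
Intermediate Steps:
Q(H, h) = 3 + H (Q(H, h) = H + 3 = 3 + H)
(l(Q(13, N(-3, 6))) + 29903)/(-42370 - 28473) = ((3 + 13)² + 29903)/(-42370 - 28473) = (16² + 29903)/(-70843) = (256 + 29903)*(-1/70843) = 30159*(-1/70843) = -30159/70843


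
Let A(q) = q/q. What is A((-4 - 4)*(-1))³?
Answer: 1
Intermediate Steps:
A(q) = 1
A((-4 - 4)*(-1))³ = 1³ = 1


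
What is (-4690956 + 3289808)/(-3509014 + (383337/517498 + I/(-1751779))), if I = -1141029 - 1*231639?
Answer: 1270199690882825416/3181067640172632001 ≈ 0.39930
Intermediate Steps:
I = -1372668 (I = -1141029 - 231639 = -1372668)
(-4690956 + 3289808)/(-3509014 + (383337/517498 + I/(-1751779))) = (-4690956 + 3289808)/(-3509014 + (383337/517498 - 1372668/(-1751779))) = -1401148/(-3509014 + (383337*(1/517498) - 1372668*(-1/1751779))) = -1401148/(-3509014 + (383337/517498 + 1372668/1751779)) = -1401148/(-3509014 + 1381874651187/906542128942) = -1401148/(-3181067640172632001/906542128942) = -1401148*(-906542128942/3181067640172632001) = 1270199690882825416/3181067640172632001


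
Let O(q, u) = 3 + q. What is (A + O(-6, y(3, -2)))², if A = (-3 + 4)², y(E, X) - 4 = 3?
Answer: 4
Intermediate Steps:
y(E, X) = 7 (y(E, X) = 4 + 3 = 7)
A = 1 (A = 1² = 1)
(A + O(-6, y(3, -2)))² = (1 + (3 - 6))² = (1 - 3)² = (-2)² = 4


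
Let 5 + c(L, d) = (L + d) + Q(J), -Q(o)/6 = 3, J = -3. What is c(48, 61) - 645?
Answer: -559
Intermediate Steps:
Q(o) = -18 (Q(o) = -6*3 = -18)
c(L, d) = -23 + L + d (c(L, d) = -5 + ((L + d) - 18) = -5 + (-18 + L + d) = -23 + L + d)
c(48, 61) - 645 = (-23 + 48 + 61) - 645 = 86 - 645 = -559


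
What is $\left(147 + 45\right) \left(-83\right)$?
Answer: $-15936$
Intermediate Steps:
$\left(147 + 45\right) \left(-83\right) = 192 \left(-83\right) = -15936$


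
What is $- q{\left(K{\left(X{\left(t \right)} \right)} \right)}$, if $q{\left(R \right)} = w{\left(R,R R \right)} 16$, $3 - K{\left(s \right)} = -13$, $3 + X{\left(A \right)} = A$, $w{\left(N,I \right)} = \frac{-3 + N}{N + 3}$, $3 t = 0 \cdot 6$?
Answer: $- \frac{208}{19} \approx -10.947$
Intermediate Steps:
$t = 0$ ($t = \frac{0 \cdot 6}{3} = \frac{1}{3} \cdot 0 = 0$)
$w{\left(N,I \right)} = \frac{-3 + N}{3 + N}$
$X{\left(A \right)} = -3 + A$
$K{\left(s \right)} = 16$ ($K{\left(s \right)} = 3 - -13 = 3 + 13 = 16$)
$q{\left(R \right)} = \frac{16 \left(-3 + R\right)}{3 + R}$ ($q{\left(R \right)} = \frac{-3 + R}{3 + R} 16 = \frac{16 \left(-3 + R\right)}{3 + R}$)
$- q{\left(K{\left(X{\left(t \right)} \right)} \right)} = - \frac{16 \left(-3 + 16\right)}{3 + 16} = - \frac{16 \cdot 13}{19} = \left(-1\right) \frac{208}{19} = - \frac{208}{19}$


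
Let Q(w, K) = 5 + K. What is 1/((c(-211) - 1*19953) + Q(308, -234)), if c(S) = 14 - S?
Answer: -1/19957 ≈ -5.0108e-5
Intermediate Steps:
1/((c(-211) - 1*19953) + Q(308, -234)) = 1/(((14 - 1*(-211)) - 1*19953) + (5 - 234)) = 1/(((14 + 211) - 19953) - 229) = 1/((225 - 19953) - 229) = 1/(-19728 - 229) = 1/(-19957) = -1/19957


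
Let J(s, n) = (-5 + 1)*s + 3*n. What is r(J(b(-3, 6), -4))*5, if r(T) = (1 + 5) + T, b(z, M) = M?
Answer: -150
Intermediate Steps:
J(s, n) = -4*s + 3*n
r(T) = 6 + T
r(J(b(-3, 6), -4))*5 = (6 + (-4*6 + 3*(-4)))*5 = (6 + (-24 - 12))*5 = (6 - 36)*5 = -30*5 = -150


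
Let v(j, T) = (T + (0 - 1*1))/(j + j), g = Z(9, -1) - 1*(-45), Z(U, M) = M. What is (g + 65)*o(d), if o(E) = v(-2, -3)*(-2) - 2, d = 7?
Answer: -436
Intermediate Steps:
g = 44 (g = -1 - 1*(-45) = -1 + 45 = 44)
v(j, T) = (-1 + T)/(2*j) (v(j, T) = (T + (0 - 1))/((2*j)) = (T - 1)*(1/(2*j)) = (-1 + T)*(1/(2*j)) = (-1 + T)/(2*j))
o(E) = -4 (o(E) = ((1/2)*(-1 - 3)/(-2))*(-2) - 2 = ((1/2)*(-1/2)*(-4))*(-2) - 2 = 1*(-2) - 2 = -2 - 2 = -4)
(g + 65)*o(d) = (44 + 65)*(-4) = 109*(-4) = -436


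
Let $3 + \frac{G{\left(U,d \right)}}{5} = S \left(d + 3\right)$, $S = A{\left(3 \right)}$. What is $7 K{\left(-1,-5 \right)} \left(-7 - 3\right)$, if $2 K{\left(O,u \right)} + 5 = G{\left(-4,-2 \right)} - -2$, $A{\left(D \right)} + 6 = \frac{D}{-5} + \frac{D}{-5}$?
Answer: $1890$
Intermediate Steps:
$A{\left(D \right)} = -6 - \frac{2 D}{5}$ ($A{\left(D \right)} = -6 + \left(\frac{D}{-5} + \frac{D}{-5}\right) = -6 + \left(D \left(- \frac{1}{5}\right) + D \left(- \frac{1}{5}\right)\right) = -6 - \frac{2 D}{5}$)
$S = - \frac{36}{5}$ ($S = -6 - \frac{6}{5} = - \frac{36}{5} \approx -7.2$)
$G{\left(U,d \right)} = -123 - 36 d$ ($G{\left(U,d \right)} = -15 + 5 \left(- \frac{36 \left(d + 3\right)}{5}\right) = -15 + 5 \left(- \frac{36 \left(3 + d\right)}{5}\right) = -15 + 5 \left(- \frac{108}{5} - \frac{36 d}{5}\right) = -15 - \left(108 + 36 d\right) = -123 - 36 d$)
$K{\left(O,u \right)} = -27$ ($K{\left(O,u \right)} = - \frac{5}{2} + \frac{\left(-123 - -72\right) - -2}{2} = - \frac{5}{2} + \frac{\left(-123 + 72\right) + 2}{2} = - \frac{5}{2} + \frac{-51 + 2}{2} = - \frac{5}{2} + \frac{1}{2} \left(-49\right) = - \frac{5}{2} - \frac{49}{2} = -27$)
$7 K{\left(-1,-5 \right)} \left(-7 - 3\right) = 7 \left(-27\right) \left(-7 - 3\right) = \left(-189\right) \left(-10\right) = 1890$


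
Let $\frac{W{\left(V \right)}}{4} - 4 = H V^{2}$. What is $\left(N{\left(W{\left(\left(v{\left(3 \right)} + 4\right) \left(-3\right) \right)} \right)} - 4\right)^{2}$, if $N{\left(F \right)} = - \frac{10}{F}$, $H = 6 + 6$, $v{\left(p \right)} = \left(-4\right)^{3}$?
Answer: $\frac{9674818330969}{604674201664} \approx 16.0$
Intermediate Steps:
$v{\left(p \right)} = -64$
$H = 12$
$W{\left(V \right)} = 16 + 48 V^{2}$ ($W{\left(V \right)} = 16 + 4 \cdot 12 V^{2} = 16 + 48 V^{2}$)
$\left(N{\left(W{\left(\left(v{\left(3 \right)} + 4\right) \left(-3\right) \right)} \right)} - 4\right)^{2} = \left(- \frac{10}{16 + 48 \left(\left(-64 + 4\right) \left(-3\right)\right)^{2}} - 4\right)^{2} = \left(- \frac{10}{16 + 48 \left(\left(-60\right) \left(-3\right)\right)^{2}} - 4\right)^{2} = \left(- \frac{10}{16 + 48 \cdot 180^{2}} - 4\right)^{2} = \left(- \frac{10}{16 + 48 \cdot 32400} - 4\right)^{2} = \left(- \frac{10}{16 + 1555200} - 4\right)^{2} = \left(- \frac{10}{1555216} - 4\right)^{2} = \left(\left(-10\right) \frac{1}{1555216} - 4\right)^{2} = \left(- \frac{5}{777608} - 4\right)^{2} = \left(- \frac{3110437}{777608}\right)^{2} = \frac{9674818330969}{604674201664}$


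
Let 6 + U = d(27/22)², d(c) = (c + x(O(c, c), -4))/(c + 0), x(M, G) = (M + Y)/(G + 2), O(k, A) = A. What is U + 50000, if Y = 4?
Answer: 145786225/2916 ≈ 49995.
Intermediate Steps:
x(M, G) = (4 + M)/(2 + G) (x(M, G) = (M + 4)/(G + 2) = (4 + M)/(2 + G))
d(c) = (-2 + c/2)/c (d(c) = (c + (4 + c)/(2 - 4))/(c + 0) = (c + (4 + c)/(-2))/c = (c - (4 + c)/2)/c = (c + (-2 - c/2))/c = (-2 + c/2)/c)
U = -13775/2916 (U = -6 + ((-4 + 27/22)/(2*((27/22))))² = -6 + ((-4 + 27*(1/22))/(2*((27*(1/22)))))² = -6 + ((-4 + 27/22)/(2*(27/22)))² = -6 + ((½)*(22/27)*(-61/22))² = -6 + (-61/54)² = -6 + 3721/2916 = -13775/2916 ≈ -4.7239)
U + 50000 = -13775/2916 + 50000 = 145786225/2916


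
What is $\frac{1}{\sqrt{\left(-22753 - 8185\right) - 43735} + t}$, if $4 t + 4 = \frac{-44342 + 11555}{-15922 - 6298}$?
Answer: $- \frac{4985545840}{589894039435849} - \frac{23698963200 i \sqrt{8297}}{589894039435849} \approx -8.4516 \cdot 10^{-6} - 0.0036594 i$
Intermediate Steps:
$t = - \frac{56093}{88880}$ ($t = -1 + \frac{\left(-44342 + 11555\right) \frac{1}{-15922 - 6298}}{4} = -1 + \frac{\left(-32787\right) \frac{1}{-22220}}{4} = -1 + \frac{\left(-32787\right) \left(- \frac{1}{22220}\right)}{4} = -1 + \frac{1}{4} \cdot \frac{32787}{22220} = -1 + \frac{32787}{88880} = - \frac{56093}{88880} \approx -0.63111$)
$\frac{1}{\sqrt{\left(-22753 - 8185\right) - 43735} + t} = \frac{1}{\sqrt{\left(-22753 - 8185\right) - 43735} - \frac{56093}{88880}} = \frac{1}{\sqrt{-30938 - 43735} - \frac{56093}{88880}} = \frac{1}{\sqrt{-74673} - \frac{56093}{88880}} = \frac{1}{3 i \sqrt{8297} - \frac{56093}{88880}} = \frac{1}{- \frac{56093}{88880} + 3 i \sqrt{8297}}$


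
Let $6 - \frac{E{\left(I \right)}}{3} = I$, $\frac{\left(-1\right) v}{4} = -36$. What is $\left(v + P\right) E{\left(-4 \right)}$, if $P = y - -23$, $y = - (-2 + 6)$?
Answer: $4890$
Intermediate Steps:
$v = 144$ ($v = \left(-4\right) \left(-36\right) = 144$)
$E{\left(I \right)} = 18 - 3 I$
$y = -4$ ($y = \left(-1\right) 4 = -4$)
$P = 19$ ($P = -4 - -23 = -4 + 23 = 19$)
$\left(v + P\right) E{\left(-4 \right)} = \left(144 + 19\right) \left(18 - -12\right) = 163 \left(18 + 12\right) = 163 \cdot 30 = 4890$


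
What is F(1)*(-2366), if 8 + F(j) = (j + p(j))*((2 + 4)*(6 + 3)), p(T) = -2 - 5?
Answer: 785512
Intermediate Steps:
p(T) = -7
F(j) = -386 + 54*j (F(j) = -8 + (j - 7)*((2 + 4)*(6 + 3)) = -8 + (-7 + j)*(6*9) = -8 + (-7 + j)*54 = -8 + (-378 + 54*j) = -386 + 54*j)
F(1)*(-2366) = (-386 + 54*1)*(-2366) = (-386 + 54)*(-2366) = -332*(-2366) = 785512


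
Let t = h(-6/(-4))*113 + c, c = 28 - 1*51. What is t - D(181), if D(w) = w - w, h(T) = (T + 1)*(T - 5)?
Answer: -4047/4 ≈ -1011.8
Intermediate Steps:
h(T) = (1 + T)*(-5 + T)
c = -23 (c = 28 - 51 = -23)
D(w) = 0
t = -4047/4 (t = (-5 + (-6/(-4))² - (-24)/(-4))*113 - 23 = (-5 + (-6*(-¼))² - (-24)*(-1)/4)*113 - 23 = (-5 + (3/2)² - 4*3/2)*113 - 23 = (-5 + 9/4 - 6)*113 - 23 = -35/4*113 - 23 = -3955/4 - 23 = -4047/4 ≈ -1011.8)
t - D(181) = -4047/4 - 1*0 = -4047/4 + 0 = -4047/4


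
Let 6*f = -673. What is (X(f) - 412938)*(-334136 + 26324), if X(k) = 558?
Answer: 126935512560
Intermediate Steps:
f = -673/6 (f = (⅙)*(-673) = -673/6 ≈ -112.17)
(X(f) - 412938)*(-334136 + 26324) = (558 - 412938)*(-334136 + 26324) = -412380*(-307812) = 126935512560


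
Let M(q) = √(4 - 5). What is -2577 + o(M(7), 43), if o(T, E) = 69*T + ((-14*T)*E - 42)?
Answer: -2619 - 533*I ≈ -2619.0 - 533.0*I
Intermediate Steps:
M(q) = I (M(q) = √(-1) = I)
o(T, E) = -42 + 69*T - 14*E*T (o(T, E) = 69*T + (-14*E*T - 42) = 69*T + (-42 - 14*E*T) = -42 + 69*T - 14*E*T)
-2577 + o(M(7), 43) = -2577 + (-42 + 69*I - 14*43*I) = -2577 + (-42 + 69*I - 602*I) = -2577 + (-42 - 533*I) = -2619 - 533*I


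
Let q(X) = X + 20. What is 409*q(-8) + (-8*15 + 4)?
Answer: 4792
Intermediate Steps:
q(X) = 20 + X
409*q(-8) + (-8*15 + 4) = 409*(20 - 8) + (-8*15 + 4) = 409*12 + (-120 + 4) = 4908 - 116 = 4792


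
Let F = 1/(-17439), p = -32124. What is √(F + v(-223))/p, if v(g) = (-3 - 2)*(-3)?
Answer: -√285110211/140052609 ≈ -0.00012056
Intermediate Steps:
v(g) = 15 (v(g) = -5*(-3) = 15)
F = -1/17439 ≈ -5.7343e-5
√(F + v(-223))/p = √(-1/17439 + 15)/(-32124) = √(261584/17439)*(-1/32124) = (4*√285110211/17439)*(-1/32124) = -√285110211/140052609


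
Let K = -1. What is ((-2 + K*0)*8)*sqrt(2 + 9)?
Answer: -16*sqrt(11) ≈ -53.066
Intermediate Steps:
((-2 + K*0)*8)*sqrt(2 + 9) = ((-2 - 1*0)*8)*sqrt(2 + 9) = ((-2 + 0)*8)*sqrt(11) = (-2*8)*sqrt(11) = -16*sqrt(11)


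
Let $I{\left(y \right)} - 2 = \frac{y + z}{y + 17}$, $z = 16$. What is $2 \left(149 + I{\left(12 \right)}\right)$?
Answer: $\frac{8814}{29} \approx 303.93$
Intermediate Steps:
$I{\left(y \right)} = 2 + \frac{16 + y}{17 + y}$ ($I{\left(y \right)} = 2 + \frac{y + 16}{y + 17} = 2 + \frac{16 + y}{17 + y}$)
$2 \left(149 + I{\left(12 \right)}\right) = 2 \left(149 + \frac{50 + 3 \cdot 12}{17 + 12}\right) = 2 \left(149 + \frac{50 + 36}{29}\right) = 2 \left(149 + \frac{1}{29} \cdot 86\right) = 2 \left(149 + \frac{86}{29}\right) = 2 \cdot \frac{4407}{29} = \frac{8814}{29}$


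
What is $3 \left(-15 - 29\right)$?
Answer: $-132$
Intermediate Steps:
$3 \left(-15 - 29\right) = 3 \left(-44\right) = -132$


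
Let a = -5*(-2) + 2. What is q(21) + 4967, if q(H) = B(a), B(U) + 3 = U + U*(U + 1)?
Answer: 5132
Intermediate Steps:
a = 12 (a = 10 + 2 = 12)
B(U) = -3 + U + U*(1 + U) (B(U) = -3 + (U + U*(U + 1)) = -3 + (U + U*(1 + U)) = -3 + U + U*(1 + U))
q(H) = 165 (q(H) = -3 + 12**2 + 2*12 = -3 + 144 + 24 = 165)
q(21) + 4967 = 165 + 4967 = 5132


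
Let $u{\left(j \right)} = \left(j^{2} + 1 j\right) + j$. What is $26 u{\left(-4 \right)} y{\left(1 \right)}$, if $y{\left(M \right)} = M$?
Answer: $208$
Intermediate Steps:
$u{\left(j \right)} = j^{2} + 2 j$ ($u{\left(j \right)} = \left(j^{2} + j\right) + j = \left(j + j^{2}\right) + j = j^{2} + 2 j$)
$26 u{\left(-4 \right)} y{\left(1 \right)} = 26 \left(- 4 \left(2 - 4\right)\right) 1 = 26 \left(\left(-4\right) \left(-2\right)\right) 1 = 26 \cdot 8 \cdot 1 = 208 \cdot 1 = 208$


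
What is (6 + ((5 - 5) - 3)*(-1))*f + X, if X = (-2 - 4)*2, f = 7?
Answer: 51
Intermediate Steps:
X = -12 (X = -6*2 = -12)
(6 + ((5 - 5) - 3)*(-1))*f + X = (6 + ((5 - 5) - 3)*(-1))*7 - 12 = (6 + (0 - 3)*(-1))*7 - 12 = (6 - 3*(-1))*7 - 12 = (6 + 3)*7 - 12 = 9*7 - 12 = 63 - 12 = 51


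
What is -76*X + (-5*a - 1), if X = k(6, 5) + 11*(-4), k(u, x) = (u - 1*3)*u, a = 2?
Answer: 1965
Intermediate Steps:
k(u, x) = u*(-3 + u) (k(u, x) = (u - 3)*u = (-3 + u)*u = u*(-3 + u))
X = -26 (X = 6*(-3 + 6) + 11*(-4) = 6*3 - 44 = 18 - 44 = -26)
-76*X + (-5*a - 1) = -76*(-26) + (-5*2 - 1) = 1976 + (-10 - 1) = 1976 - 11 = 1965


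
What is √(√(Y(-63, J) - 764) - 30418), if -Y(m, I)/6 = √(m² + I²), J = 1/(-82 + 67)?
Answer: √(-760450 + 5*√10*√(-1910 - √893026))/5 ≈ 0.096881 + 174.41*I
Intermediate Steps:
J = -1/15 (J = 1/(-15) = -1/15 ≈ -0.066667)
Y(m, I) = -6*√(I² + m²) (Y(m, I) = -6*√(m² + I²) = -6*√(I² + m²))
√(√(Y(-63, J) - 764) - 30418) = √(√(-6*√((-1/15)² + (-63)²) - 764) - 30418) = √(√(-6*√(1/225 + 3969) - 764) - 30418) = √(√(-2*√893026/5 - 764) - 30418) = √(√(-764 - 2*√893026/5) - 30418) = √(-30418 + √(-764 - 2*√893026/5))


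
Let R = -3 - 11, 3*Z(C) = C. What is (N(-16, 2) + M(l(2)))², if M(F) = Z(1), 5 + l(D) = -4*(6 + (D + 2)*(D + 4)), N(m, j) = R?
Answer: 1681/9 ≈ 186.78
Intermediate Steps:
Z(C) = C/3
R = -14
N(m, j) = -14
l(D) = -29 - 4*(2 + D)*(4 + D) (l(D) = -5 - 4*(6 + (D + 2)*(D + 4)) = -5 - 4*(6 + (2 + D)*(4 + D)) = -5 + (-24 - 4*(2 + D)*(4 + D)) = -29 - 4*(2 + D)*(4 + D))
M(F) = ⅓ (M(F) = (⅓)*1 = ⅓)
(N(-16, 2) + M(l(2)))² = (-14 + ⅓)² = (-41/3)² = 1681/9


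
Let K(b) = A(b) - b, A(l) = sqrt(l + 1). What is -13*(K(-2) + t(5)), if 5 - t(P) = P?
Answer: -26 - 13*I ≈ -26.0 - 13.0*I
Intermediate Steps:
A(l) = sqrt(1 + l)
t(P) = 5 - P
K(b) = sqrt(1 + b) - b
-13*(K(-2) + t(5)) = -13*((sqrt(1 - 2) - 1*(-2)) + (5 - 1*5)) = -13*((sqrt(-1) + 2) + (5 - 5)) = -13*((I + 2) + 0) = -13*((2 + I) + 0) = -13*(2 + I) = -26 - 13*I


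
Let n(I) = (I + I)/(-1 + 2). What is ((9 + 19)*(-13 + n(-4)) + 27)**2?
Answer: 314721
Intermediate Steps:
n(I) = 2*I (n(I) = (2*I)/1 = (2*I)*1 = 2*I)
((9 + 19)*(-13 + n(-4)) + 27)**2 = ((9 + 19)*(-13 + 2*(-4)) + 27)**2 = (28*(-13 - 8) + 27)**2 = (28*(-21) + 27)**2 = (-588 + 27)**2 = (-561)**2 = 314721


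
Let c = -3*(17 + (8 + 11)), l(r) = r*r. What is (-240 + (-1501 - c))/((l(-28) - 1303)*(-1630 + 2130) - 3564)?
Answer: 1633/263064 ≈ 0.0062076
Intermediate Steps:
l(r) = r**2
c = -108 (c = -3*(17 + 19) = -3*36 = -108)
(-240 + (-1501 - c))/((l(-28) - 1303)*(-1630 + 2130) - 3564) = (-240 + (-1501 - 1*(-108)))/(((-28)**2 - 1303)*(-1630 + 2130) - 3564) = (-240 + (-1501 + 108))/((784 - 1303)*500 - 3564) = (-240 - 1393)/(-519*500 - 3564) = -1633/(-259500 - 3564) = -1633/(-263064) = -1633*(-1/263064) = 1633/263064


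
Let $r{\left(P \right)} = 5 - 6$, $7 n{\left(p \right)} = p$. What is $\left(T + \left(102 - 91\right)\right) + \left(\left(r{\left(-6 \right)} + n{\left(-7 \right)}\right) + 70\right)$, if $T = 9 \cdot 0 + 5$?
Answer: $84$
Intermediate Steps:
$n{\left(p \right)} = \frac{p}{7}$
$r{\left(P \right)} = -1$ ($r{\left(P \right)} = 5 - 6 = -1$)
$T = 5$ ($T = 0 + 5 = 5$)
$\left(T + \left(102 - 91\right)\right) + \left(\left(r{\left(-6 \right)} + n{\left(-7 \right)}\right) + 70\right) = \left(5 + \left(102 - 91\right)\right) + \left(\left(-1 + \frac{1}{7} \left(-7\right)\right) + 70\right) = \left(5 + 11\right) + \left(\left(-1 - 1\right) + 70\right) = 16 + \left(-2 + 70\right) = 16 + 68 = 84$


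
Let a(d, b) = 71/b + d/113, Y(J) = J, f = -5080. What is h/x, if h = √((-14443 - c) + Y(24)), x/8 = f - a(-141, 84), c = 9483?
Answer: -2373*I*√23902/96431078 ≈ -0.0038045*I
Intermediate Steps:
a(d, b) = 71/b + d/113 (a(d, b) = 71/b + d*(1/113) = 71/b + d/113)
x = -96431078/2373 (x = 8*(-5080 - (71/84 + (1/113)*(-141))) = 8*(-5080 - (71*(1/84) - 141/113)) = 8*(-5080 - (71/84 - 141/113)) = 8*(-5080 - 1*(-3821/9492)) = 8*(-5080 + 3821/9492) = 8*(-48215539/9492) = -96431078/2373 ≈ -40637.)
h = I*√23902 (h = √((-14443 - 1*9483) + 24) = √((-14443 - 9483) + 24) = √(-23926 + 24) = √(-23902) = I*√23902 ≈ 154.6*I)
h/x = (I*√23902)/(-96431078/2373) = (I*√23902)*(-2373/96431078) = -2373*I*√23902/96431078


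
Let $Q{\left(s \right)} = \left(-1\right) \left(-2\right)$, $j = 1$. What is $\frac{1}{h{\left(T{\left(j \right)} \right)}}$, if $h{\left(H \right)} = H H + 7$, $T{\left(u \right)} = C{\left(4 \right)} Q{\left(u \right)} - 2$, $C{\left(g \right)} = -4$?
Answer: $\frac{1}{107} \approx 0.0093458$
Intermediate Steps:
$Q{\left(s \right)} = 2$
$T{\left(u \right)} = -10$ ($T{\left(u \right)} = \left(-4\right) 2 - 2 = -8 - 2 = -10$)
$h{\left(H \right)} = 7 + H^{2}$ ($h{\left(H \right)} = H^{2} + 7 = 7 + H^{2}$)
$\frac{1}{h{\left(T{\left(j \right)} \right)}} = \frac{1}{7 + \left(-10\right)^{2}} = \frac{1}{7 + 100} = \frac{1}{107}$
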